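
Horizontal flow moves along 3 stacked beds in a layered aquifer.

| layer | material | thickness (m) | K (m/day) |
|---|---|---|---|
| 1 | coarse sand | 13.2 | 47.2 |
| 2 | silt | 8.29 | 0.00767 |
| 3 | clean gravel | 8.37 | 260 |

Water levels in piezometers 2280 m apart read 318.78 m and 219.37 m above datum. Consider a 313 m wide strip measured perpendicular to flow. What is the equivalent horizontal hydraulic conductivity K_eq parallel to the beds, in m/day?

93.7

Flow is parallel to layering, so each bed carries its own Darcy discharge and the transmissivities add.
Σ(K_i·b_i) = 47.2×13.2 + 0.00767×8.29 + 260×8.37 = 2799 m²/day.
Total thickness b = 29.86 m, so K_eq = Σ(K_i·b_i)/b = 93.75 m/day.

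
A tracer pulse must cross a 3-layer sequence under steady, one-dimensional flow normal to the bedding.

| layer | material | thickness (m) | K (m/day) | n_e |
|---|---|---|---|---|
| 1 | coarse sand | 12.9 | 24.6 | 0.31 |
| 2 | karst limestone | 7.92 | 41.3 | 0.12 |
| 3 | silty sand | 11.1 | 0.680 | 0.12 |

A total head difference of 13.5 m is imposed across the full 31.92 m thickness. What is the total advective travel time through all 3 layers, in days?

With flow normal to the layers, continuity requires the same specific discharge q through every layer.
Σ(b_i/K_i) = 12.9/24.6 + 7.92/41.3 + 11.1/0.680 = 17.04 d.
q = Δh / Σ(b_i/K_i) = 13.5 / 17.04 = 0.7923 m/day.
In each layer the seepage velocity is v_i = q/n_i, so the layer transit time is t_i = b_i·n_i / q:
  layer 1 (coarse sand): t_1 = 12.9 × 0.31 / 0.7923 = 5.048 d
  layer 2 (karst limestone): t_2 = 7.92 × 0.12 / 0.7923 = 1.200 d
  layer 3 (silty sand): t_3 = 11.1 × 0.12 / 0.7923 = 1.681 d
Total t = Σ t_i = 7.928 days.

7.93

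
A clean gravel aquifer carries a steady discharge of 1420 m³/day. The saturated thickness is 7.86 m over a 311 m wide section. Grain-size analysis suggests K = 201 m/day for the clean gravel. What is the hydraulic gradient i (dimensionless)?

0.00289

Cross-sectional area A = 311 × 7.86 = 2444 m².
From Q = K·A·i, i = Q / (K·A) = 1420 / (201.0 × 2444) = 0.002890.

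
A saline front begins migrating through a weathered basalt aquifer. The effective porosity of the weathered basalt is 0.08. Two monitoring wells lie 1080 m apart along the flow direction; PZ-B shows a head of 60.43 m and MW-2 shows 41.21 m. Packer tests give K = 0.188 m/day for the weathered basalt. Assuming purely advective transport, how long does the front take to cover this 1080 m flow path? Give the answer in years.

Hydraulic gradient i = (60.43 − 41.21) / 1080 = 19.22 / 1080 = 0.01780.
Darcy flux q = K · i = 0.1880 × 0.01780 = 0.003346 m/day.
Seepage velocity v = q / n_e = 0.003346 / 0.08 = 0.04182 m/day.
Travel time t = L / v = 1080 / 0.04182 = 25824 days = 70.70 years.

70.7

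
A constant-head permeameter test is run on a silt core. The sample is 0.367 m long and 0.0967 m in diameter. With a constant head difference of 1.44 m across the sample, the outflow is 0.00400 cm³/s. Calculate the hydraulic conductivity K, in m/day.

Cross-sectional area A = π·(d/2)² = π × (0.0967/2)² = 0.007344 m².
Convert discharge: 0.00400 cm³/s = 4.000e-09 m³/s.
Darcy's law rearranged: K = Q·L / (A·Δh) = 4.000e-09 × 0.367 / (0.007344 × 1.44) = 1.388e-07 m/s = 0.01199 m/day.

0.0120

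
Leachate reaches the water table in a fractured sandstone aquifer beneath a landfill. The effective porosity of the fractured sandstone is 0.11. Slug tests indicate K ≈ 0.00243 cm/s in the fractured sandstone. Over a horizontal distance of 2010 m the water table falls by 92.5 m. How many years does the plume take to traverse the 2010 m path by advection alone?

6.27

Convert K: 0.00243 cm/s × 864 = 2.100 m/day.
Hydraulic gradient i = Δh / L = 92.5 / 2010 = 0.04602.
Darcy flux q = K · i = 2.100 × 0.04602 = 0.09662 m/day.
Seepage velocity v = q / n_e = 0.09662 / 0.11 = 0.8784 m/day.
Travel time t = L / v = 2010 / 0.8784 = 2288 days = 6.265 years.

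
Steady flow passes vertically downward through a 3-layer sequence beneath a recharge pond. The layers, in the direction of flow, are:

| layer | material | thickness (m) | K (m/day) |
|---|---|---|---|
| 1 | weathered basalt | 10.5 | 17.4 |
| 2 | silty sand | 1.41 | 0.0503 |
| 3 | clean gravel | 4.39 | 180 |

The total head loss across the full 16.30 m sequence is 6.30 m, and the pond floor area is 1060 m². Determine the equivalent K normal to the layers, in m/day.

0.569

Flow is perpendicular to layering, so the layers act in series and the equivalent K is the thickness-weighted harmonic mean.
Total thickness L = 10.5 + 1.41 + 4.39 = 16.30 m.
Σ(b_i/K_i) = 10.5/17.4 + 1.41/0.0503 + 4.39/180 = 28.66 d.
K_eq = L / Σ(b_i/K_i) = 16.30 / 28.66 = 0.5687 m/day.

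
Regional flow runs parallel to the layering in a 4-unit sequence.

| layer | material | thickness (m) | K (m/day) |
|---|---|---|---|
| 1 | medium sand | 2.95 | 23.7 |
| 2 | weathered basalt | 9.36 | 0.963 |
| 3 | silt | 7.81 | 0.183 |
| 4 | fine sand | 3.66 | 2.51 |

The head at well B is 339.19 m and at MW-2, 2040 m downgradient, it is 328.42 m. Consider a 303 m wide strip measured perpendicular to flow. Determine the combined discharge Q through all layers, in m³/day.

Flow is parallel to layering, so each bed carries its own Darcy discharge and the transmissivities add.
Σ(K_i·b_i) = 23.7×2.95 + 0.963×9.36 + 0.183×7.81 + 2.51×3.66 = 89.54 m²/day.
Hydraulic gradient i = (339.19 − 328.42) / 2040 = 10.77 / 2040 = 0.005279.
Q = Σ(K_i·b_i) · W · i = 89.54 × 303 × 0.005279 = 143.2 m³/day.

143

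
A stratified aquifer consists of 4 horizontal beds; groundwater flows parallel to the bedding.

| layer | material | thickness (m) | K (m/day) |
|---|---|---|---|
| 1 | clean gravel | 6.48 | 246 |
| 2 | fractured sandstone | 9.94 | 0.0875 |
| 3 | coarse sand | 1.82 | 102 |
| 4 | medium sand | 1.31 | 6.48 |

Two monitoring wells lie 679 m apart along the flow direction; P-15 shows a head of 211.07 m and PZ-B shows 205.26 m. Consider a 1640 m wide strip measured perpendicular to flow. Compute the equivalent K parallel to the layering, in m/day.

Flow is parallel to layering, so each bed carries its own Darcy discharge and the transmissivities add.
Σ(K_i·b_i) = 246×6.48 + 0.0875×9.94 + 102×1.82 + 6.48×1.31 = 1789 m²/day.
Total thickness b = 19.55 m, so K_eq = Σ(K_i·b_i)/b = 91.51 m/day.

91.5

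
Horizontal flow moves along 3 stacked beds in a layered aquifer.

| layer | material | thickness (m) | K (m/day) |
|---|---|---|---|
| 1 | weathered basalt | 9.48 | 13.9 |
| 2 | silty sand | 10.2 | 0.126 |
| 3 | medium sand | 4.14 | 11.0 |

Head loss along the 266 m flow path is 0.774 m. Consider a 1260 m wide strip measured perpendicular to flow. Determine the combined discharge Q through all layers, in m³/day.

655

Flow is parallel to layering, so each bed carries its own Darcy discharge and the transmissivities add.
Σ(K_i·b_i) = 13.9×9.48 + 0.126×10.2 + 11.0×4.14 = 178.6 m²/day.
Hydraulic gradient i = Δh / L = 0.774 / 266 = 0.002910.
Q = Σ(K_i·b_i) · W · i = 178.6 × 1260 × 0.002910 = 654.8 m³/day.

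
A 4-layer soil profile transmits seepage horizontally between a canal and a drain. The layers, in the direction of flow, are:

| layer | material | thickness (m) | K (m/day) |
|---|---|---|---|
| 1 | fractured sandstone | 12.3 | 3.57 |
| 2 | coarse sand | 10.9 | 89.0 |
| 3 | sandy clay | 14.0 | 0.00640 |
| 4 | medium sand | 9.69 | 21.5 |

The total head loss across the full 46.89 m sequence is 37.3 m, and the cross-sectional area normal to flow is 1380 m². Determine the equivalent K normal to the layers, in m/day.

Flow is perpendicular to layering, so the layers act in series and the equivalent K is the thickness-weighted harmonic mean.
Total thickness L = 12.3 + 10.9 + 14.0 + 9.69 = 46.89 m.
Σ(b_i/K_i) = 12.3/3.57 + 10.9/89.0 + 14.0/0.00640 + 9.69/21.5 = 2192 d.
K_eq = L / Σ(b_i/K_i) = 46.89 / 2192 = 0.02140 m/day.

0.0214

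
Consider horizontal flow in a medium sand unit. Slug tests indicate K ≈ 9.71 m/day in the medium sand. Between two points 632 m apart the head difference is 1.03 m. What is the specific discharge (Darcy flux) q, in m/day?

Hydraulic gradient i = Δh / L = 1.03 / 632 = 0.001630.
Specific discharge q = K · i = 9.710 × 0.001630 = 0.01582 m/day.

0.0158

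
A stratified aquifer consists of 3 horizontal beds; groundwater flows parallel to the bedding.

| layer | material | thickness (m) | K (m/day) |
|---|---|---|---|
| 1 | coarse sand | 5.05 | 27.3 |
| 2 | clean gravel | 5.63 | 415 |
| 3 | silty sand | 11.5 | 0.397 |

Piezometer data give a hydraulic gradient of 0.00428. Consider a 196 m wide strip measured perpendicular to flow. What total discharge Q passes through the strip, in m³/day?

Flow is parallel to layering, so each bed carries its own Darcy discharge and the transmissivities add.
Σ(K_i·b_i) = 27.3×5.05 + 415×5.63 + 0.397×11.5 = 2479 m²/day.
Hydraulic gradient i = 0.00428.
Q = Σ(K_i·b_i) · W · i = 2479 × 196 × 0.004280 = 2079 m³/day.

2080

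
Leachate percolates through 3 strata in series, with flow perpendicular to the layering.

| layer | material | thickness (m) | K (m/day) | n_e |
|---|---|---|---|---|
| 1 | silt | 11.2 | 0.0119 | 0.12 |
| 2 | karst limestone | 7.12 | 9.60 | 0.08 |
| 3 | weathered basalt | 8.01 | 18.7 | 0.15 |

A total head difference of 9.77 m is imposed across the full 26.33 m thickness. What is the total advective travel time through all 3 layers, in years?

With flow normal to the layers, continuity requires the same specific discharge q through every layer.
Σ(b_i/K_i) = 11.2/0.0119 + 7.12/9.60 + 8.01/18.7 = 942.3 d.
q = Δh / Σ(b_i/K_i) = 9.77 / 942.3 = 0.01037 m/day.
In each layer the seepage velocity is v_i = q/n_i, so the layer transit time is t_i = b_i·n_i / q:
  layer 1 (silt): t_1 = 11.2 × 0.12 / 0.01037 = 129.6 d
  layer 2 (karst limestone): t_2 = 7.12 × 0.08 / 0.01037 = 54.94 d
  layer 3 (weathered basalt): t_3 = 8.01 × 0.15 / 0.01037 = 115.9 d
Total t = Σ t_i = 300.5 days = 0.8226 years.

0.823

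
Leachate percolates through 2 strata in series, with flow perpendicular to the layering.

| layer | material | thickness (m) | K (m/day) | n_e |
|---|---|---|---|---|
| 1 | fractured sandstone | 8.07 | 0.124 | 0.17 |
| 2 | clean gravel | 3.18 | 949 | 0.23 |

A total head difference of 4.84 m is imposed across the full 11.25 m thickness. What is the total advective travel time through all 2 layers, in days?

28.3

With flow normal to the layers, continuity requires the same specific discharge q through every layer.
Σ(b_i/K_i) = 8.07/0.124 + 3.18/949 = 65.08 d.
q = Δh / Σ(b_i/K_i) = 4.84 / 65.08 = 0.07437 m/day.
In each layer the seepage velocity is v_i = q/n_i, so the layer transit time is t_i = b_i·n_i / q:
  layer 1 (fractured sandstone): t_1 = 8.07 × 0.17 / 0.07437 = 18.45 d
  layer 2 (clean gravel): t_2 = 3.18 × 0.23 / 0.07437 = 9.835 d
Total t = Σ t_i = 28.28 days.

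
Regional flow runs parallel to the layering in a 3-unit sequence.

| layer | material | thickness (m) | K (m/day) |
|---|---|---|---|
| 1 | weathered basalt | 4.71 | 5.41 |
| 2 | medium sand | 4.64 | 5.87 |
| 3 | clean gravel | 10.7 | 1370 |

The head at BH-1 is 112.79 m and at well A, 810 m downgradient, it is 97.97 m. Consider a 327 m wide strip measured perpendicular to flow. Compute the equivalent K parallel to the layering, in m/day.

734

Flow is parallel to layering, so each bed carries its own Darcy discharge and the transmissivities add.
Σ(K_i·b_i) = 5.41×4.71 + 5.87×4.64 + 1370×10.7 = 14712 m²/day.
Total thickness b = 20.05 m, so K_eq = Σ(K_i·b_i)/b = 733.8 m/day.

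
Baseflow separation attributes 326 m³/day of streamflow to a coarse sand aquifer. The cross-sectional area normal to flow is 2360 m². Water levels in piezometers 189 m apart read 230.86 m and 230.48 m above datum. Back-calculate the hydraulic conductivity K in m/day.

68.7

Hydraulic gradient i = (230.86 − 230.48) / 189 = 0.38 / 189 = 0.002011.
From Q = K·A·i, K = Q / (A·i) = 326 / (2360 × 0.002011) = 68.70 m/day.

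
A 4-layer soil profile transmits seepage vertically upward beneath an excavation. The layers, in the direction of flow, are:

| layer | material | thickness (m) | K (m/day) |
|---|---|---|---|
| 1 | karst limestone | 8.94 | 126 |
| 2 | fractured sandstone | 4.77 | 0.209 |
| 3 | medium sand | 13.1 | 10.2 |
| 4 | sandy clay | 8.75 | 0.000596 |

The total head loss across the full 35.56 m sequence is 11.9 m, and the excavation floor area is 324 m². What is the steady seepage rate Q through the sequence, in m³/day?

Flow is perpendicular to layering, so the layers act in series and the equivalent K is the thickness-weighted harmonic mean.
Total thickness L = 8.94 + 4.77 + 13.1 + 8.75 = 35.56 m.
Σ(b_i/K_i) = 8.94/126 + 4.77/0.209 + 13.1/10.2 + 8.75/0.000596 = 14705 d.
K_eq = L / Σ(b_i/K_i) = 35.56 / 14705 = 0.002418 m/day.
Q = K_eq · A · (Δh/L) = 0.002418 × 324 × (11.9/35.56) = 0.2622 m³/day.

0.262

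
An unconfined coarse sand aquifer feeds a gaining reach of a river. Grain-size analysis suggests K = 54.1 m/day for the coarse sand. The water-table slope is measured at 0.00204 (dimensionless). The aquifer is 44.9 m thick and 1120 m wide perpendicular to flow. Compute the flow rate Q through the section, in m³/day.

5550

Cross-sectional area A = 1120 × 44.9 = 50288 m².
Hydraulic gradient i = 0.00204.
Darcy's law: Q = K · A · i = 54.10 × 50288 × 0.002040 = 5550 m³/day.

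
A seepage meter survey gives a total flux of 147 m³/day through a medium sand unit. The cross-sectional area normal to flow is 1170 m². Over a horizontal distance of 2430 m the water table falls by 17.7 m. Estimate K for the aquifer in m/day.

17.2

Hydraulic gradient i = Δh / L = 17.7 / 2430 = 0.007284.
From Q = K·A·i, K = Q / (A·i) = 147 / (1170 × 0.007284) = 17.25 m/day.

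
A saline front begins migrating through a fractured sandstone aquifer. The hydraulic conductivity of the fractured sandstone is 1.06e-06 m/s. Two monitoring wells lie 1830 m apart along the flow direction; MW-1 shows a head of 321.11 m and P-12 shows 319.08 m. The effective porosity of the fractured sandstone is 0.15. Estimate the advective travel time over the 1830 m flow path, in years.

Convert K: 1.06e-06 m/s × 86400 = 0.09158 m/day.
Hydraulic gradient i = (321.11 − 319.08) / 1830 = 2.03 / 1830 = 0.001109.
Darcy flux q = K · i = 0.09158 × 0.001109 = 0.0001016 m/day.
Seepage velocity v = q / n_e = 0.0001016 / 0.15 = 0.0006773 m/day.
Travel time t = L / v = 1830 / 0.0006773 = 2.702e+06 days = 7398 years.

7400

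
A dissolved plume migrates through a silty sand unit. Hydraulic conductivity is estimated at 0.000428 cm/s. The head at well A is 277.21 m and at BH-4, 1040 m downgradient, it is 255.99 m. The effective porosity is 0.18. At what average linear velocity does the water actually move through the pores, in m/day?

0.0419

Convert K: 0.000428 cm/s × 864 = 0.3698 m/day.
Hydraulic gradient i = (277.21 − 255.99) / 1040 = 21.22 / 1040 = 0.02040.
Darcy flux q = K · i = 0.3698 × 0.02040 = 0.007545 m/day.
Seepage velocity v = q / n_e = 0.007545 / 0.18 = 0.04192 m/day.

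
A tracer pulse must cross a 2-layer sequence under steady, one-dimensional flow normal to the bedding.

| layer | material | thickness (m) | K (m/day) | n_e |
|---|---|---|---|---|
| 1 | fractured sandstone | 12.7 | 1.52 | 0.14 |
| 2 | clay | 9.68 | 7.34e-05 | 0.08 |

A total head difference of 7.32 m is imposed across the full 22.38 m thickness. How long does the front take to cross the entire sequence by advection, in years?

126

With flow normal to the layers, continuity requires the same specific discharge q through every layer.
Σ(b_i/K_i) = 12.7/1.52 + 9.68/7.34e-05 = 1.319e+05 d.
q = Δh / Σ(b_i/K_i) = 7.32 / 1.319e+05 = 5.550e-05 m/day.
In each layer the seepage velocity is v_i = q/n_i, so the layer transit time is t_i = b_i·n_i / q:
  layer 1 (fractured sandstone): t_1 = 12.7 × 0.14 / 5.550e-05 = 32035 d
  layer 2 (clay): t_2 = 9.68 × 0.08 / 5.550e-05 = 13953 d
Total t = Σ t_i = 45988 days = 125.9 years.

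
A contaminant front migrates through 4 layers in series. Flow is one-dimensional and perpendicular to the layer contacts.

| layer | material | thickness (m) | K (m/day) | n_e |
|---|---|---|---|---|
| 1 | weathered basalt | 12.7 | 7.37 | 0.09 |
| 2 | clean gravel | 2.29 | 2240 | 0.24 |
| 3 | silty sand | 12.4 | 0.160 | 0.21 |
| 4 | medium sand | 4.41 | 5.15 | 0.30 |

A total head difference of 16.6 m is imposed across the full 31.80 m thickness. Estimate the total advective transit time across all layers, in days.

27.1

With flow normal to the layers, continuity requires the same specific discharge q through every layer.
Σ(b_i/K_i) = 12.7/7.37 + 2.29/2240 + 12.4/0.160 + 4.41/5.15 = 80.08 d.
q = Δh / Σ(b_i/K_i) = 16.6 / 80.08 = 0.2073 m/day.
In each layer the seepage velocity is v_i = q/n_i, so the layer transit time is t_i = b_i·n_i / q:
  layer 1 (weathered basalt): t_1 = 12.7 × 0.09 / 0.2073 = 5.514 d
  layer 2 (clean gravel): t_2 = 2.29 × 0.24 / 0.2073 = 2.651 d
  layer 3 (silty sand): t_3 = 12.4 × 0.21 / 0.2073 = 12.56 d
  layer 4 (medium sand): t_4 = 4.41 × 0.30 / 0.2073 = 6.382 d
Total t = Σ t_i = 27.11 days.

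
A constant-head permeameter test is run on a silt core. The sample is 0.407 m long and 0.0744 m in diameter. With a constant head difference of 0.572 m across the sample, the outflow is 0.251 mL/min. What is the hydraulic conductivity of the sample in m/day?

0.0592

Cross-sectional area A = π·(d/2)² = π × (0.0744/2)² = 0.004347 m².
Convert discharge: 0.251 mL/min = 4.183e-09 m³/s.
Darcy's law rearranged: K = Q·L / (A·Δh) = 4.183e-09 × 0.407 / (0.004347 × 0.572) = 6.847e-07 m/s = 0.05916 m/day.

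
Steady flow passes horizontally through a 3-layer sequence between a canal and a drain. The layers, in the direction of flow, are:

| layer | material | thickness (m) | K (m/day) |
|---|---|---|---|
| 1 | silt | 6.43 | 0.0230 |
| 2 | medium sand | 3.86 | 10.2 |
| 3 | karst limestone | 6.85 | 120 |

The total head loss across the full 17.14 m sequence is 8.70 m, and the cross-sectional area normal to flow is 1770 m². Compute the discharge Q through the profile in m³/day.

Flow is perpendicular to layering, so the layers act in series and the equivalent K is the thickness-weighted harmonic mean.
Total thickness L = 6.43 + 3.86 + 6.85 = 17.14 m.
Σ(b_i/K_i) = 6.43/0.0230 + 3.86/10.2 + 6.85/120 = 280.0 d.
K_eq = L / Σ(b_i/K_i) = 17.14 / 280.0 = 0.06121 m/day.
Q = K_eq · A · (Δh/L) = 0.06121 × 1770 × (8.70/17.14) = 55.00 m³/day.

55.0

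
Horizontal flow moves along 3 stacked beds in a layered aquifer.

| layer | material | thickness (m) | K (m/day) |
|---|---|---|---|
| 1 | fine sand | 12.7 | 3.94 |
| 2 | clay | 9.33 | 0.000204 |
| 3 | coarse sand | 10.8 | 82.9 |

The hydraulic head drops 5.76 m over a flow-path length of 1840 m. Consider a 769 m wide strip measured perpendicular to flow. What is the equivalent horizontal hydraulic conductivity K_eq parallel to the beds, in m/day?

28.8

Flow is parallel to layering, so each bed carries its own Darcy discharge and the transmissivities add.
Σ(K_i·b_i) = 3.94×12.7 + 0.000204×9.33 + 82.9×10.8 = 945.4 m²/day.
Total thickness b = 32.83 m, so K_eq = Σ(K_i·b_i)/b = 28.80 m/day.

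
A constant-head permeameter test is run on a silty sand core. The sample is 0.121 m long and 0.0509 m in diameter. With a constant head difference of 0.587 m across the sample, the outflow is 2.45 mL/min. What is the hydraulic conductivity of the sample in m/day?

Cross-sectional area A = π·(d/2)² = π × (0.0509/2)² = 0.002035 m².
Convert discharge: 2.45 mL/min = 4.083e-08 m³/s.
Darcy's law rearranged: K = Q·L / (A·Δh) = 4.083e-08 × 0.121 / (0.002035 × 0.587) = 4.137e-06 m/s = 0.3574 m/day.

0.357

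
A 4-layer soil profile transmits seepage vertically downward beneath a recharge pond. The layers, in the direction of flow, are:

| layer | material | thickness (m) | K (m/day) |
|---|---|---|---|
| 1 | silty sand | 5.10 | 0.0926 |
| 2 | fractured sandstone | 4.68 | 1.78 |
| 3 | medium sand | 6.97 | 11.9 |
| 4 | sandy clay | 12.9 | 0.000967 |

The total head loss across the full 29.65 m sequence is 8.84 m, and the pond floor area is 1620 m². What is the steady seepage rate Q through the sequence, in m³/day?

1.07

Flow is perpendicular to layering, so the layers act in series and the equivalent K is the thickness-weighted harmonic mean.
Total thickness L = 5.10 + 4.68 + 6.97 + 12.9 = 29.65 m.
Σ(b_i/K_i) = 5.10/0.0926 + 4.68/1.78 + 6.97/11.9 + 12.9/0.000967 = 13399 d.
K_eq = L / Σ(b_i/K_i) = 29.65 / 13399 = 0.002213 m/day.
Q = K_eq · A · (Δh/L) = 0.002213 × 1620 × (8.84/29.65) = 1.069 m³/day.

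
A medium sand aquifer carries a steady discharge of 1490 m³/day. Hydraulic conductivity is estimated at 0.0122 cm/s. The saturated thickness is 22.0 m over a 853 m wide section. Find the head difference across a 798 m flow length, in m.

Convert K: 0.0122 cm/s × 864 = 10.54 m/day.
Cross-sectional area A = 853 × 22.0 = 18766 m².
From Q = K·A·i, i = Q / (K·A) = 1490 / (10.54 × 18766) = 0.007533.
Head loss Δh = i · L = 0.007533 × 798 = 6.011 m.

6.01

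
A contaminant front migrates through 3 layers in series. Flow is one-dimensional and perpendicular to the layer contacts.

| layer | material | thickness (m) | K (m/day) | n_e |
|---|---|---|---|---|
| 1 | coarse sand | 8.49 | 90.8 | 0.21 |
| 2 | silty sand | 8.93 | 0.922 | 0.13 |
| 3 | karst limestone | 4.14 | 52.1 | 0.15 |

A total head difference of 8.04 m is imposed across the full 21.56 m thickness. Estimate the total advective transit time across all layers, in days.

4.37

With flow normal to the layers, continuity requires the same specific discharge q through every layer.
Σ(b_i/K_i) = 8.49/90.8 + 8.93/0.922 + 4.14/52.1 = 9.858 d.
q = Δh / Σ(b_i/K_i) = 8.04 / 9.858 = 0.8155 m/day.
In each layer the seepage velocity is v_i = q/n_i, so the layer transit time is t_i = b_i·n_i / q:
  layer 1 (coarse sand): t_1 = 8.49 × 0.21 / 0.8155 = 2.186 d
  layer 2 (silty sand): t_2 = 8.93 × 0.13 / 0.8155 = 1.423 d
  layer 3 (karst limestone): t_3 = 4.14 × 0.15 / 0.8155 = 0.7615 d
Total t = Σ t_i = 4.371 days.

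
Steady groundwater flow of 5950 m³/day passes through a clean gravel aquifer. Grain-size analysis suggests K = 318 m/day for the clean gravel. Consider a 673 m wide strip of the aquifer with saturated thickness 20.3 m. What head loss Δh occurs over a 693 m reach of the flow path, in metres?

Cross-sectional area A = 673 × 20.3 = 13662 m².
From Q = K·A·i, i = Q / (K·A) = 5950 / (318.0 × 13662) = 0.001370.
Head loss Δh = i · L = 0.001370 × 693 = 0.9491 m.

0.949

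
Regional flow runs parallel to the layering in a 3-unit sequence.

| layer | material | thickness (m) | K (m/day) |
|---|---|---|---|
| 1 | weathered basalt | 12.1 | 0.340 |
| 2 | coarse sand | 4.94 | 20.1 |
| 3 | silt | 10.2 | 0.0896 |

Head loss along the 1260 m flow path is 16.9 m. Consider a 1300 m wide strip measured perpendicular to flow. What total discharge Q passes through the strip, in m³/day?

Flow is parallel to layering, so each bed carries its own Darcy discharge and the transmissivities add.
Σ(K_i·b_i) = 0.340×12.1 + 20.1×4.94 + 0.0896×10.2 = 104.3 m²/day.
Hydraulic gradient i = Δh / L = 16.9 / 1260 = 0.01341.
Q = Σ(K_i·b_i) · W · i = 104.3 × 1300 × 0.01341 = 1819 m³/day.

1820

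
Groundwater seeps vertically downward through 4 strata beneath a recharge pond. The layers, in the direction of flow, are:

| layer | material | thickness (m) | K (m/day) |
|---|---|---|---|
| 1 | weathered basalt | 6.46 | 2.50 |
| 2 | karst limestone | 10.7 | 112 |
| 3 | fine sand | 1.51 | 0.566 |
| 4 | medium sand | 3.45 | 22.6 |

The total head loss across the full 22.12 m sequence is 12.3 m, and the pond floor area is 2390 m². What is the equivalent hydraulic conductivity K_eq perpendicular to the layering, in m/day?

Flow is perpendicular to layering, so the layers act in series and the equivalent K is the thickness-weighted harmonic mean.
Total thickness L = 6.46 + 10.7 + 1.51 + 3.45 = 22.12 m.
Σ(b_i/K_i) = 6.46/2.50 + 10.7/112 + 1.51/0.566 + 3.45/22.6 = 5.500 d.
K_eq = L / Σ(b_i/K_i) = 22.12 / 5.500 = 4.022 m/day.

4.02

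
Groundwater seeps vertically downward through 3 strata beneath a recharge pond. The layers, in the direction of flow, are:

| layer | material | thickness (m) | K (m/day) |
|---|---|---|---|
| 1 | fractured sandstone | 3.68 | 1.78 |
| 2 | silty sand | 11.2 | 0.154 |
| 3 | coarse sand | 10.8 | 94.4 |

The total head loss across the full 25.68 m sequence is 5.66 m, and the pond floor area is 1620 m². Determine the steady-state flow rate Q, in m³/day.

122

Flow is perpendicular to layering, so the layers act in series and the equivalent K is the thickness-weighted harmonic mean.
Total thickness L = 3.68 + 11.2 + 10.8 = 25.68 m.
Σ(b_i/K_i) = 3.68/1.78 + 11.2/0.154 + 10.8/94.4 = 74.91 d.
K_eq = L / Σ(b_i/K_i) = 25.68 / 74.91 = 0.3428 m/day.
Q = K_eq · A · (Δh/L) = 0.3428 × 1620 × (5.66/25.68) = 122.4 m³/day.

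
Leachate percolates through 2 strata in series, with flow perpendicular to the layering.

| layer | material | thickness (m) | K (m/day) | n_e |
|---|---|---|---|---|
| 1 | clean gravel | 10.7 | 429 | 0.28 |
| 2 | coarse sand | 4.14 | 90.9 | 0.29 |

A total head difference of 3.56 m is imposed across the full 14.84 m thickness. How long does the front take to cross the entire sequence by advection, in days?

With flow normal to the layers, continuity requires the same specific discharge q through every layer.
Σ(b_i/K_i) = 10.7/429 + 4.14/90.9 = 0.07049 d.
q = Δh / Σ(b_i/K_i) = 3.56 / 0.07049 = 50.51 m/day.
In each layer the seepage velocity is v_i = q/n_i, so the layer transit time is t_i = b_i·n_i / q:
  layer 1 (clean gravel): t_1 = 10.7 × 0.28 / 50.51 = 0.05932 d
  layer 2 (coarse sand): t_2 = 4.14 × 0.29 / 50.51 = 0.02377 d
Total t = Σ t_i = 0.08309 days.

0.0831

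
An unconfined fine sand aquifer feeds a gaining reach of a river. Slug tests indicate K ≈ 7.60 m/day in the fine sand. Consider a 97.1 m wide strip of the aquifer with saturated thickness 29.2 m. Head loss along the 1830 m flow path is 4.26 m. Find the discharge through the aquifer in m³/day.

Cross-sectional area A = 97.1 × 29.2 = 2835 m².
Hydraulic gradient i = Δh / L = 4.26 / 1830 = 0.002328.
Darcy's law: Q = K · A · i = 7.600 × 2835 × 0.002328 = 50.16 m³/day.

50.2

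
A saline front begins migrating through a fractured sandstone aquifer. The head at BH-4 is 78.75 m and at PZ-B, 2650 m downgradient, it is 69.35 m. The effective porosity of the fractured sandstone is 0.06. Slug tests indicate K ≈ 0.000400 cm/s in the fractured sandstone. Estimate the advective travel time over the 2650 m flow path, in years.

Convert K: 0.000400 cm/s × 864 = 0.3456 m/day.
Hydraulic gradient i = (78.75 − 69.35) / 2650 = 9.4 / 2650 = 0.003547.
Darcy flux q = K · i = 0.3456 × 0.003547 = 0.001226 m/day.
Seepage velocity v = q / n_e = 0.001226 / 0.06 = 0.02043 m/day.
Travel time t = L / v = 2650 / 0.02043 = 1.297e+05 days = 355.1 years.

355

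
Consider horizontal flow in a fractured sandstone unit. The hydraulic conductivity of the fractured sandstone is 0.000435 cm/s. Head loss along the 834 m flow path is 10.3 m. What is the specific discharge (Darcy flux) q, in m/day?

0.00464

Convert K: 0.000435 cm/s × 864 = 0.3758 m/day.
Hydraulic gradient i = Δh / L = 10.3 / 834 = 0.01235.
Specific discharge q = K · i = 0.3758 × 0.01235 = 0.004642 m/day.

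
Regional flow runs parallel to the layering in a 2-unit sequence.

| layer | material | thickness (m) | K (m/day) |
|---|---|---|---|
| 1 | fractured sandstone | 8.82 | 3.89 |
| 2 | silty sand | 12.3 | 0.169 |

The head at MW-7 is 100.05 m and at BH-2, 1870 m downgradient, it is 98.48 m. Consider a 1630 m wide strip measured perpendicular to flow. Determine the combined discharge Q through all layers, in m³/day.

49.8

Flow is parallel to layering, so each bed carries its own Darcy discharge and the transmissivities add.
Σ(K_i·b_i) = 3.89×8.82 + 0.169×12.3 = 36.39 m²/day.
Hydraulic gradient i = (100.05 − 98.48) / 1870 = 1.57 / 1870 = 0.0008396.
Q = Σ(K_i·b_i) · W · i = 36.39 × 1630 × 0.0008396 = 49.80 m³/day.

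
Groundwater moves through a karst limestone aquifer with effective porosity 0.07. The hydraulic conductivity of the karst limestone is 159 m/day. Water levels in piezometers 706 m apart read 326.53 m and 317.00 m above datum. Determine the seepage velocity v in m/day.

Hydraulic gradient i = (326.53 − 317.00) / 706 = 9.53 / 706 = 0.01350.
Darcy flux q = K · i = 159.0 × 0.01350 = 2.146 m/day.
Seepage velocity v = q / n_e = 2.146 / 0.07 = 30.66 m/day.

30.7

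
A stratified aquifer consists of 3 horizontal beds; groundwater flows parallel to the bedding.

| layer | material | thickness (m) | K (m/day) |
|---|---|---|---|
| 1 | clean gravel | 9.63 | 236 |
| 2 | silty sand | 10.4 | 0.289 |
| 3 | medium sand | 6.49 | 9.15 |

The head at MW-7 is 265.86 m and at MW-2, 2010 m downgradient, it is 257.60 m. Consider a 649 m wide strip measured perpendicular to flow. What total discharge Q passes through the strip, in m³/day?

Flow is parallel to layering, so each bed carries its own Darcy discharge and the transmissivities add.
Σ(K_i·b_i) = 236×9.63 + 0.289×10.4 + 9.15×6.49 = 2335 m²/day.
Hydraulic gradient i = (265.86 − 257.60) / 2010 = 8.26 / 2010 = 0.004109.
Q = Σ(K_i·b_i) · W · i = 2335 × 649 × 0.004109 = 6228 m³/day.

6230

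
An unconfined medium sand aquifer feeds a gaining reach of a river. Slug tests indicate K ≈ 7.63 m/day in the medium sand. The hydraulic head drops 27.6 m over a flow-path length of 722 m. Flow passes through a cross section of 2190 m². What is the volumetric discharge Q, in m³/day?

Hydraulic gradient i = Δh / L = 27.6 / 722 = 0.03823.
Darcy's law: Q = K · A · i = 7.630 × 2190 × 0.03823 = 638.8 m³/day.

639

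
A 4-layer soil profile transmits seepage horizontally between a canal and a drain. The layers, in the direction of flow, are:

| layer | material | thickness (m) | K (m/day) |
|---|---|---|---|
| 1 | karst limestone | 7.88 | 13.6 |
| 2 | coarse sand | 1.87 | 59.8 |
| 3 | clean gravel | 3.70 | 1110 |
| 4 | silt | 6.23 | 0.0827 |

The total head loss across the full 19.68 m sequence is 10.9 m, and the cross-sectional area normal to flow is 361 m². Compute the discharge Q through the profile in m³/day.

Flow is perpendicular to layering, so the layers act in series and the equivalent K is the thickness-weighted harmonic mean.
Total thickness L = 7.88 + 1.87 + 3.70 + 6.23 = 19.68 m.
Σ(b_i/K_i) = 7.88/13.6 + 1.87/59.8 + 3.70/1110 + 6.23/0.0827 = 75.95 d.
K_eq = L / Σ(b_i/K_i) = 19.68 / 75.95 = 0.2591 m/day.
Q = K_eq · A · (Δh/L) = 0.2591 × 361 × (10.9/19.68) = 51.81 m³/day.

51.8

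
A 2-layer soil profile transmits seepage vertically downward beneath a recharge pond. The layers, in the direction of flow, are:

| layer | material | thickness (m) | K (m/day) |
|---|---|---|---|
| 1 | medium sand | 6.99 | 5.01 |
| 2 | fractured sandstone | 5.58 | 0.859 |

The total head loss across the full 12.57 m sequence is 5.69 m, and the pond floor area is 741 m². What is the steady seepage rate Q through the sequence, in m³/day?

534

Flow is perpendicular to layering, so the layers act in series and the equivalent K is the thickness-weighted harmonic mean.
Total thickness L = 6.99 + 5.58 = 12.57 m.
Σ(b_i/K_i) = 6.99/5.01 + 5.58/0.859 = 7.891 d.
K_eq = L / Σ(b_i/K_i) = 12.57 / 7.891 = 1.593 m/day.
Q = K_eq · A · (Δh/L) = 1.593 × 741 × (5.69/12.57) = 534.3 m³/day.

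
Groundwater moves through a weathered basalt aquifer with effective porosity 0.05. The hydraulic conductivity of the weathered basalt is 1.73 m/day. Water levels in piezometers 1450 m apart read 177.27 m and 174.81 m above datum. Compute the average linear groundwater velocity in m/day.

0.0587

Hydraulic gradient i = (177.27 − 174.81) / 1450 = 2.46 / 1450 = 0.001697.
Darcy flux q = K · i = 1.730 × 0.001697 = 0.002935 m/day.
Seepage velocity v = q / n_e = 0.002935 / 0.05 = 0.05870 m/day.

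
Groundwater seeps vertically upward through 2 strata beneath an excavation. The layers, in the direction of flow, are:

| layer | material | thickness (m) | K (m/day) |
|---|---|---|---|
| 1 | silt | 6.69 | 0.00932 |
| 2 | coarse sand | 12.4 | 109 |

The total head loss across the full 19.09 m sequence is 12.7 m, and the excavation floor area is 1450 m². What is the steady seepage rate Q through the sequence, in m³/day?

25.7

Flow is perpendicular to layering, so the layers act in series and the equivalent K is the thickness-weighted harmonic mean.
Total thickness L = 6.69 + 12.4 = 19.09 m.
Σ(b_i/K_i) = 6.69/0.00932 + 12.4/109 = 717.9 d.
K_eq = L / Σ(b_i/K_i) = 19.09 / 717.9 = 0.02659 m/day.
Q = K_eq · A · (Δh/L) = 0.02659 × 1450 × (12.7/19.09) = 25.65 m³/day.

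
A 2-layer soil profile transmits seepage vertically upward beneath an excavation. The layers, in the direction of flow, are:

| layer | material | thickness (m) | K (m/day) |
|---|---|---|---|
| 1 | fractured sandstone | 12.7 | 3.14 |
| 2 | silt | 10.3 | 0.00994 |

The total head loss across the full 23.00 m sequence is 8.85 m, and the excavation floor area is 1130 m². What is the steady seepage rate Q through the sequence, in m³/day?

Flow is perpendicular to layering, so the layers act in series and the equivalent K is the thickness-weighted harmonic mean.
Total thickness L = 12.7 + 10.3 = 23.00 m.
Σ(b_i/K_i) = 12.7/3.14 + 10.3/0.00994 = 1040 d.
K_eq = L / Σ(b_i/K_i) = 23.00 / 1040 = 0.02211 m/day.
Q = K_eq · A · (Δh/L) = 0.02211 × 1130 × (8.85/23.00) = 9.613 m³/day.

9.61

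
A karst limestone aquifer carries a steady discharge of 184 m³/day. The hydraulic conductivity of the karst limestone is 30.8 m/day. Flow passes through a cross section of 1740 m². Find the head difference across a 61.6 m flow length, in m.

0.211

From Q = K·A·i, i = Q / (K·A) = 184 / (30.80 × 1740) = 0.003433.
Head loss Δh = i · L = 0.003433 × 61.6 = 0.2115 m.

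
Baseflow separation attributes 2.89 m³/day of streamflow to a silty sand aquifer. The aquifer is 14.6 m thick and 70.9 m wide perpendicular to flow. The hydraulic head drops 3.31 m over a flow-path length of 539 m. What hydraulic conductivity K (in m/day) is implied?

Cross-sectional area A = 70.9 × 14.6 = 1035 m².
Hydraulic gradient i = Δh / L = 3.31 / 539 = 0.006141.
From Q = K·A·i, K = Q / (A·i) = 2.89 / (1035 × 0.006141) = 0.4546 m/day.

0.455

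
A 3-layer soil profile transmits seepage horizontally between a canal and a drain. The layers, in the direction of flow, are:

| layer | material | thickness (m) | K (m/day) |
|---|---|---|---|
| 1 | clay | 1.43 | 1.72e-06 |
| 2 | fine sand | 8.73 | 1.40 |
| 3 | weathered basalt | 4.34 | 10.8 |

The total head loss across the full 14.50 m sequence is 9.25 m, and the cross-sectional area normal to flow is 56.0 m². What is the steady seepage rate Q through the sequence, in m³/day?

0.000623

Flow is perpendicular to layering, so the layers act in series and the equivalent K is the thickness-weighted harmonic mean.
Total thickness L = 1.43 + 8.73 + 4.34 = 14.50 m.
Σ(b_i/K_i) = 1.43/1.72e-06 + 8.73/1.40 + 4.34/10.8 = 8.314e+05 d.
K_eq = L / Σ(b_i/K_i) = 14.50 / 8.314e+05 = 1.744e-05 m/day.
Q = K_eq · A · (Δh/L) = 1.744e-05 × 56.0 × (9.25/14.50) = 0.0006230 m³/day.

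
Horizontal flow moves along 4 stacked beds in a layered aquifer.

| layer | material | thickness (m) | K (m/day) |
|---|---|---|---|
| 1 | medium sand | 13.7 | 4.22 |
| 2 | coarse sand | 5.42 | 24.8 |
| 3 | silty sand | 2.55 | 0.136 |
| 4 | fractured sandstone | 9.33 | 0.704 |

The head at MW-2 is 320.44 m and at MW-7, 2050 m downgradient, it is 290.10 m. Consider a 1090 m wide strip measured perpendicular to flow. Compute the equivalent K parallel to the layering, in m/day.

6.42

Flow is parallel to layering, so each bed carries its own Darcy discharge and the transmissivities add.
Σ(K_i·b_i) = 4.22×13.7 + 24.8×5.42 + 0.136×2.55 + 0.704×9.33 = 199.1 m²/day.
Total thickness b = 31.00 m, so K_eq = Σ(K_i·b_i)/b = 6.424 m/day.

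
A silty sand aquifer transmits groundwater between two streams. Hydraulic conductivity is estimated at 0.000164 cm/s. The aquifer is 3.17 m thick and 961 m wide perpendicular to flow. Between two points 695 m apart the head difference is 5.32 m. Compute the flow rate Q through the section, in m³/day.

3.30

Convert K: 0.000164 cm/s × 864 = 0.1417 m/day.
Cross-sectional area A = 961 × 3.17 = 3046 m².
Hydraulic gradient i = Δh / L = 5.32 / 695 = 0.007655.
Darcy's law: Q = K · A · i = 0.1417 × 3046 × 0.007655 = 3.304 m³/day.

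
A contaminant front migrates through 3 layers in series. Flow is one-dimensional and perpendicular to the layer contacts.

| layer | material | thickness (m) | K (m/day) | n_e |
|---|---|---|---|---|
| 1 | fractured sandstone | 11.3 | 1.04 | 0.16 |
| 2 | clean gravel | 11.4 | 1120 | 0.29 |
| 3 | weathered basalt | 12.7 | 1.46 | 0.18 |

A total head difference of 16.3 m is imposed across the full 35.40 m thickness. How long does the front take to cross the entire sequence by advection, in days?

8.89

With flow normal to the layers, continuity requires the same specific discharge q through every layer.
Σ(b_i/K_i) = 11.3/1.04 + 11.4/1120 + 12.7/1.46 = 19.57 d.
q = Δh / Σ(b_i/K_i) = 16.3 / 19.57 = 0.8327 m/day.
In each layer the seepage velocity is v_i = q/n_i, so the layer transit time is t_i = b_i·n_i / q:
  layer 1 (fractured sandstone): t_1 = 11.3 × 0.16 / 0.8327 = 2.171 d
  layer 2 (clean gravel): t_2 = 11.4 × 0.29 / 0.8327 = 3.970 d
  layer 3 (weathered basalt): t_3 = 12.7 × 0.18 / 0.8327 = 2.745 d
Total t = Σ t_i = 8.886 days.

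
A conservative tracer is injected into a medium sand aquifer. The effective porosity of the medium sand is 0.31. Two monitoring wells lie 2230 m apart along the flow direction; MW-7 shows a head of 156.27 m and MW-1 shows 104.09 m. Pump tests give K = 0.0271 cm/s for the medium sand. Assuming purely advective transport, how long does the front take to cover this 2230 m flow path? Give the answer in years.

3.45

Convert K: 0.0271 cm/s × 864 = 23.41 m/day.
Hydraulic gradient i = (156.27 − 104.09) / 2230 = 52.18 / 2230 = 0.02340.
Darcy flux q = K · i = 23.41 × 0.02340 = 0.5479 m/day.
Seepage velocity v = q / n_e = 0.5479 / 0.31 = 1.767 m/day.
Travel time t = L / v = 2230 / 1.767 = 1262 days = 3.455 years.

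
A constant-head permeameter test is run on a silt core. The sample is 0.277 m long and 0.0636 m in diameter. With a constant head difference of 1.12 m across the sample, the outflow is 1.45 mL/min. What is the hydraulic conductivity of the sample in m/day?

Cross-sectional area A = π·(d/2)² = π × (0.0636/2)² = 0.003177 m².
Convert discharge: 1.45 mL/min = 2.417e-08 m³/s.
Darcy's law rearranged: K = Q·L / (A·Δh) = 2.417e-08 × 0.277 / (0.003177 × 1.12) = 1.881e-06 m/s = 0.1626 m/day.

0.163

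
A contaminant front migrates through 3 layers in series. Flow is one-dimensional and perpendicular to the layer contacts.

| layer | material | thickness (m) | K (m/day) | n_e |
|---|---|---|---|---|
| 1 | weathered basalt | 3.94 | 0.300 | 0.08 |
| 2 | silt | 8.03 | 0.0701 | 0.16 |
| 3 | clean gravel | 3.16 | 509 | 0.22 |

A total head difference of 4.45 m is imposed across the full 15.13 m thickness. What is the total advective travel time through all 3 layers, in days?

65.9

With flow normal to the layers, continuity requires the same specific discharge q through every layer.
Σ(b_i/K_i) = 3.94/0.300 + 8.03/0.0701 + 3.16/509 = 127.7 d.
q = Δh / Σ(b_i/K_i) = 4.45 / 127.7 = 0.03485 m/day.
In each layer the seepage velocity is v_i = q/n_i, so the layer transit time is t_i = b_i·n_i / q:
  layer 1 (weathered basalt): t_1 = 3.94 × 0.08 / 0.03485 = 9.044 d
  layer 2 (silt): t_2 = 8.03 × 0.16 / 0.03485 = 36.87 d
  layer 3 (clean gravel): t_3 = 3.16 × 0.22 / 0.03485 = 19.95 d
Total t = Σ t_i = 65.86 days.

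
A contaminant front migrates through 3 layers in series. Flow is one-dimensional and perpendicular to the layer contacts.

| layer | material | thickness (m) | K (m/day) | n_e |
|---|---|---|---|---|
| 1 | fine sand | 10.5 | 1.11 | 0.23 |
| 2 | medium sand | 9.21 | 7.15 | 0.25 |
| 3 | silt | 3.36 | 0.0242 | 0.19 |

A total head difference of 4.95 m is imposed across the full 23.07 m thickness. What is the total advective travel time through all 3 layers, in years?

0.443

With flow normal to the layers, continuity requires the same specific discharge q through every layer.
Σ(b_i/K_i) = 10.5/1.11 + 9.21/7.15 + 3.36/0.0242 = 149.6 d.
q = Δh / Σ(b_i/K_i) = 4.95 / 149.6 = 0.03309 m/day.
In each layer the seepage velocity is v_i = q/n_i, so the layer transit time is t_i = b_i·n_i / q:
  layer 1 (fine sand): t_1 = 10.5 × 0.23 / 0.03309 = 72.98 d
  layer 2 (medium sand): t_2 = 9.21 × 0.25 / 0.03309 = 69.58 d
  layer 3 (silt): t_3 = 3.36 × 0.19 / 0.03309 = 19.29 d
Total t = Σ t_i = 161.9 days = 0.4431 years.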